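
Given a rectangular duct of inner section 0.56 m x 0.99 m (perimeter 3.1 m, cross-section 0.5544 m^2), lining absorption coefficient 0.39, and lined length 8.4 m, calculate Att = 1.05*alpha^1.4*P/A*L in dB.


alpha^1.4 = 0.39^1.4 = 0.267603
Attenuation rate = 1.05 * alpha^1.4 * P / A
= 1.05 * 0.267603 * 3.1 / 0.5544 = 1.57115 dB/m
Total Att = 1.57115 * 8.4 = 13.198 dB


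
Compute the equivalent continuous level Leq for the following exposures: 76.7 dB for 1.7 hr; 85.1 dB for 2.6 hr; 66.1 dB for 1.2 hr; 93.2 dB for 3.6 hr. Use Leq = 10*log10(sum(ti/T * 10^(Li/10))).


T_total = 1.7 + 2.6 + 1.2 + 3.6 = 9.1 hr
(1.7/9.1) * 10^(76.7/10) = 8.73791e+06
(2.6/9.1) * 10^(85.1/10) = 9.24553e+07
(1.2/9.1) * 10^(66.1/10) = 537205
(3.6/9.1) * 10^(93.2/10) = 8.26535e+08
Sum = 8.73791e+06 + 9.24553e+07 + 537205 + 8.26535e+08 = 9.28265e+08
Leq = 10*log10(9.28265e+08) = 89.677 dB


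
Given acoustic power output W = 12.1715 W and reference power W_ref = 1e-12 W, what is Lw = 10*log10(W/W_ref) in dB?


W / W_ref = 12.1715 / 1e-12 = 1.21715e+13
Lw = 10 * log10(1.21715e+13) = 130.85 dB


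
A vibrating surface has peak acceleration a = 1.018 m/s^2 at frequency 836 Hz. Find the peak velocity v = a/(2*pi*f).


omega = 2*pi*f = 2*pi*836 = 5252.74 rad/s
v = a / omega = 1.018 / 5252.74 = 0.0001938 m/s


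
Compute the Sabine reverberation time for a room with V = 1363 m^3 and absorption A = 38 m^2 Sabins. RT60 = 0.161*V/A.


RT60 = 0.161 * 1363 / 38 = 5.7748 s


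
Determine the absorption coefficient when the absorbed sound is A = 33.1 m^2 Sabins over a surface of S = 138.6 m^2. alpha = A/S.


Absorption coefficient = absorbed power / incident power
alpha = A / S = 33.1 / 138.6 = 0.23882


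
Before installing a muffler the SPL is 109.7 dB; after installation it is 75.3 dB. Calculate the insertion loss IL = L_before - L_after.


Insertion loss = SPL without muffler - SPL with muffler
IL = 109.7 - 75.3 = 34.4 dB


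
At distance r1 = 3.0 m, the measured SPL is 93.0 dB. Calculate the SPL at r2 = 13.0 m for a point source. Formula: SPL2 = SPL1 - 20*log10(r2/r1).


r2/r1 = 13.0/3.0 = 4.33333
Correction = 20*log10(4.33333) = 12.7364 dB
SPL2 = 93.0 - 12.7364 = 80.264 dB


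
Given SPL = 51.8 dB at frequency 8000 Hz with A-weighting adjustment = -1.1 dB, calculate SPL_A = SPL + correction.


A-weighting table: 8000 Hz -> -1.1 dB correction
SPL_A = SPL + correction = 51.8 + (-1.1) = 50.7 dBA


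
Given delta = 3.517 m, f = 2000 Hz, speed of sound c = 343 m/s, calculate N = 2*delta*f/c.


N = 2*delta*f/c = 2*delta/lambda, where lambda = c/f
lambda = 343 / 2000 = 0.1715 m
N = 2 * 3.517 / 0.1715 = 41.015


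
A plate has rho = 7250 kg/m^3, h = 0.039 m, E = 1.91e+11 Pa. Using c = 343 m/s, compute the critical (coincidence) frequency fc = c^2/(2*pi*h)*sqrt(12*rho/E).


12*rho/E = 12*7250/1.91e+11 = 4.55497e-07
sqrt(12*rho/E) = sqrt(4.55497e-07) = 0.000674905
c^2/(2*pi*h) = 343^2/(2*pi*0.039) = 480113
fc = 480113 * 0.000674905 = 324.03 Hz


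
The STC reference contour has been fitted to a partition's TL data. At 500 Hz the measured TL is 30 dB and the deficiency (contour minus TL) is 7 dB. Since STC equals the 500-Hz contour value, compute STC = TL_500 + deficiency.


By ASTM E413, STC = value of the fitted reference contour at 500 Hz.
Contour value at 500 Hz = TL_500 + deficiency = 30 + 7 = 37
STC = 37


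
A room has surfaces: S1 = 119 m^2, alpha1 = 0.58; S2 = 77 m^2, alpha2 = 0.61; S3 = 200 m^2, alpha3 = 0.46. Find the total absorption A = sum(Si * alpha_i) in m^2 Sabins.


119 * 0.58 = 69.02
77 * 0.61 = 46.97
200 * 0.46 = 92
A_total = 69.02 + 46.97 + 92 = 207.99 m^2


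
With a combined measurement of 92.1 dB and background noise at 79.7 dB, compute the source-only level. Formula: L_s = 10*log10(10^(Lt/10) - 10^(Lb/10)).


10^(92.1/10) = 1.62181e+09
10^(79.7/10) = 9.33254e+07
Difference = 1.62181e+09 - 9.33254e+07 = 1.52848e+09
L_source = 10*log10(1.52848e+09) = 91.843 dB


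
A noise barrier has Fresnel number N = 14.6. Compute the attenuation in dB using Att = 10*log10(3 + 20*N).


3 + 20*N = 3 + 20*14.6 = 295
Att = 10*log10(295) = 24.698 dB


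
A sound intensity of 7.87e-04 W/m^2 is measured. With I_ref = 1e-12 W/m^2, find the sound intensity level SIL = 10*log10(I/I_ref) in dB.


I / I_ref = 7.87e-04 / 1e-12 = 7.87e+08
SIL = 10 * log10(7.87e+08) = 88.96 dB


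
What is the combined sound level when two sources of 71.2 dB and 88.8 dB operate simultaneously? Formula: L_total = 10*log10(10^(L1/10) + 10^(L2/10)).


10^(71.2/10) = 1.31826e+07
10^(88.8/10) = 7.58578e+08
Sum = 1.31826e+07 + 7.58578e+08 = 7.71761e+08
L_total = 10*log10(7.71761e+08) = 88.875 dB


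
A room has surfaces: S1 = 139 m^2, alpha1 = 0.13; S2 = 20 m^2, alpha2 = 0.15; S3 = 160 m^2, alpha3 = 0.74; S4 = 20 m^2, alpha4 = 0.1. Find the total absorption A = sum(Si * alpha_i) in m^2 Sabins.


139 * 0.13 = 18.07
20 * 0.15 = 3
160 * 0.74 = 118.4
20 * 0.1 = 2
A_total = 18.07 + 3 + 118.4 + 2 = 141.47 m^2


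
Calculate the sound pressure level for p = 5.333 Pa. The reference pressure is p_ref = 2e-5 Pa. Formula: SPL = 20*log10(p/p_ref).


p / p_ref = 5.333 / 2e-5 = 266650
SPL = 20 * log10(266650) = 108.52 dB


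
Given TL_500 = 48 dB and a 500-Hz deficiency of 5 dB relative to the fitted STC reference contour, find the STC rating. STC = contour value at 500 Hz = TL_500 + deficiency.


By ASTM E413, STC = value of the fitted reference contour at 500 Hz.
Contour value at 500 Hz = TL_500 + deficiency = 48 + 5 = 53
STC = 53


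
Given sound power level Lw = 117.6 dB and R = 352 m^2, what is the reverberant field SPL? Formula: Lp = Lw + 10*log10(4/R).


4/R = 4/352 = 0.0113636
Lp = 117.6 + 10*log10(0.0113636) = 98.155 dB


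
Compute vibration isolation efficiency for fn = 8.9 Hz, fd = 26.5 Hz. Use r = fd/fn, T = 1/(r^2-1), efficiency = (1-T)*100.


r = 26.5 / 8.9 = 2.97753
r^2 - 1 = 2.97753^2 - 1 = 7.86568
T = 1/7.86568 = 0.127135
Efficiency = (1 - 0.127135)*100 = 87.287 %


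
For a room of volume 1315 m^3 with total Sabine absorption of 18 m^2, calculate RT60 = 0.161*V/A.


RT60 = 0.161 * 1315 / 18 = 11.762 s


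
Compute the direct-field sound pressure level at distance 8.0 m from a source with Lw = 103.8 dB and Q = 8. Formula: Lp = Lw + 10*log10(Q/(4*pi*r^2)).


4*pi*r^2 = 4*pi*8.0^2 = 804.248 m^2
Q / (4*pi*r^2) = 8 / 804.248 = 0.00994718
Lp = 103.8 + 10*log10(0.00994718) = 83.777 dB


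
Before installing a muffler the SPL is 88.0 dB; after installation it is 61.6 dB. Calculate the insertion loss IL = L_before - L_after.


Insertion loss = SPL without muffler - SPL with muffler
IL = 88.0 - 61.6 = 26.4 dB


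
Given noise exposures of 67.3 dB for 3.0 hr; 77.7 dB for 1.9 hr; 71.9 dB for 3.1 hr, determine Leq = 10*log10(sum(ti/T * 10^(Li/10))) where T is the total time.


T_total = 3.0 + 1.9 + 3.1 = 8.0 hr
(3.0/8.0) * 10^(67.3/10) = 2.01387e+06
(1.9/8.0) * 10^(77.7/10) = 1.3985e+07
(3.1/8.0) * 10^(71.9/10) = 6.00166e+06
Sum = 2.01387e+06 + 1.3985e+07 + 6.00166e+06 = 2.20005e+07
Leq = 10*log10(2.20005e+07) = 73.424 dB


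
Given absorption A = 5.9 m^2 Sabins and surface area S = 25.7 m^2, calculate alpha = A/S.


Absorption coefficient = absorbed power / incident power
alpha = A / S = 5.9 / 25.7 = 0.22957


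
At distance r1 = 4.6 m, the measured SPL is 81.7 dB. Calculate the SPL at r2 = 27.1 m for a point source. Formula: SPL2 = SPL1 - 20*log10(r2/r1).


r2/r1 = 27.1/4.6 = 5.8913
Correction = 20*log10(5.8913) = 15.4042 dB
SPL2 = 81.7 - 15.4042 = 66.296 dB


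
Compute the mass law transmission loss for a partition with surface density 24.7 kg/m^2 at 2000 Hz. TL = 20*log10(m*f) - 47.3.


m * f = 24.7 * 2000 = 49400
20*log10(49400) = 93.8745 dB
TL = 93.8745 - 47.3 = 46.575 dB


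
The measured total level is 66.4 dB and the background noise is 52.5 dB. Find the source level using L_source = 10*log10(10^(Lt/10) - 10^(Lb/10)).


10^(66.4/10) = 4.36516e+06
10^(52.5/10) = 177828
Difference = 4.36516e+06 - 177828 = 4.18733e+06
L_source = 10*log10(4.18733e+06) = 66.219 dB


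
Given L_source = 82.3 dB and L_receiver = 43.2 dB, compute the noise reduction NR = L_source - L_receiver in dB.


NR = L_source - L_receiver (difference between source and receiving room levels)
NR = 82.3 - 43.2 = 39.1 dB


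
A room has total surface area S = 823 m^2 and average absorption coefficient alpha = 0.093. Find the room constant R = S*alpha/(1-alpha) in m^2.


R = 823 * 0.093 / (1 - 0.093) = 84.387 m^2


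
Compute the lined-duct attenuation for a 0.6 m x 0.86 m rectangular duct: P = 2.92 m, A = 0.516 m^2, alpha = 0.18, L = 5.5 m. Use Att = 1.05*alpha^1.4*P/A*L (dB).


alpha^1.4 = 0.18^1.4 = 0.0906529
Attenuation rate = 1.05 * alpha^1.4 * P / A
= 1.05 * 0.0906529 * 2.92 / 0.516 = 0.538647 dB/m
Total Att = 0.538647 * 5.5 = 2.9626 dB


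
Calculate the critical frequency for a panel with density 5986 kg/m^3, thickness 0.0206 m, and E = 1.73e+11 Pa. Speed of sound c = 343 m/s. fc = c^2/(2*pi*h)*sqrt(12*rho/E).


12*rho/E = 12*5986/1.73e+11 = 4.15214e-07
sqrt(12*rho/E) = sqrt(4.15214e-07) = 0.000644371
c^2/(2*pi*h) = 343^2/(2*pi*0.0206) = 908952
fc = 908952 * 0.000644371 = 585.7 Hz


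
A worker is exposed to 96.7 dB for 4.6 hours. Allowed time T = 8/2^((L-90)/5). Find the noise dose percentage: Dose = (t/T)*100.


T_allowed = 8 / 2^((96.7 - 90)/5) = 3.16017 hr
Dose = 4.6 / 3.16017 * 100 = 145.56 %


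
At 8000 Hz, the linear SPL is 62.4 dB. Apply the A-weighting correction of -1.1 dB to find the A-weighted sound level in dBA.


A-weighting table: 8000 Hz -> -1.1 dB correction
SPL_A = SPL + correction = 62.4 + (-1.1) = 61.3 dBA


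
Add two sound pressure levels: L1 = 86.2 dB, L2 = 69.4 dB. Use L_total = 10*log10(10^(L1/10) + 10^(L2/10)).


10^(86.2/10) = 4.16869e+08
10^(69.4/10) = 8.70964e+06
Sum = 4.16869e+08 + 8.70964e+06 = 4.25579e+08
L_total = 10*log10(4.25579e+08) = 86.29 dB


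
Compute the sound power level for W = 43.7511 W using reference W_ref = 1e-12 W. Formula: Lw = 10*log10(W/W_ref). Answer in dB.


W / W_ref = 43.7511 / 1e-12 = 4.37511e+13
Lw = 10 * log10(4.37511e+13) = 136.41 dB


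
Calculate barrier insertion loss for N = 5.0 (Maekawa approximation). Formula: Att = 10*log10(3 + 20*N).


3 + 20*N = 3 + 20*5.0 = 103
Att = 10*log10(103) = 20.128 dB


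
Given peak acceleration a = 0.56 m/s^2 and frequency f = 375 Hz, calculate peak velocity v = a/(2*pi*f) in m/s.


omega = 2*pi*f = 2*pi*375 = 2356.19 rad/s
v = a / omega = 0.56 / 2356.19 = 0.00023767 m/s


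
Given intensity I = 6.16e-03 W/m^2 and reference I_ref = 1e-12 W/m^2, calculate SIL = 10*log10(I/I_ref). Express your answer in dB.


I / I_ref = 6.16e-03 / 1e-12 = 6.16e+09
SIL = 10 * log10(6.16e+09) = 97.896 dB


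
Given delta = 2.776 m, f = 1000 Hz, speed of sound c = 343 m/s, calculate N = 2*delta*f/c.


N = 2*delta*f/c = 2*delta/lambda, where lambda = c/f
lambda = 343 / 1000 = 0.343 m
N = 2 * 2.776 / 0.343 = 16.187


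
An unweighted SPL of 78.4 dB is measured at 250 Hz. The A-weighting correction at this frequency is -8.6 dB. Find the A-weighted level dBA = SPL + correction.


A-weighting table: 250 Hz -> -8.6 dB correction
SPL_A = SPL + correction = 78.4 + (-8.6) = 69.8 dBA


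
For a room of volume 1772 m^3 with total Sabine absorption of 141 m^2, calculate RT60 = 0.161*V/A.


RT60 = 0.161 * 1772 / 141 = 2.0233 s


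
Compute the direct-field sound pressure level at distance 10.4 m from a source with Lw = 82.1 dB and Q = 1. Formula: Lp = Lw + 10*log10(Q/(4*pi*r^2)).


4*pi*r^2 = 4*pi*10.4^2 = 1359.18 m^2
Q / (4*pi*r^2) = 1 / 1359.18 = 0.000735738
Lp = 82.1 + 10*log10(0.000735738) = 50.767 dB


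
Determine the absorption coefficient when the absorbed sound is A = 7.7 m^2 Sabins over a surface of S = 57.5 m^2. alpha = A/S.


Absorption coefficient = absorbed power / incident power
alpha = A / S = 7.7 / 57.5 = 0.13391


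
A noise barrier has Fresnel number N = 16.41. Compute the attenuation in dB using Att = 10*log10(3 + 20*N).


3 + 20*N = 3 + 20*16.41 = 331.2
Att = 10*log10(331.2) = 25.201 dB


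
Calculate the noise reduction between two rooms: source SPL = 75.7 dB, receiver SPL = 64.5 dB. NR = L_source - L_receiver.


NR = L_source - L_receiver (difference between source and receiving room levels)
NR = 75.7 - 64.5 = 11.2 dB


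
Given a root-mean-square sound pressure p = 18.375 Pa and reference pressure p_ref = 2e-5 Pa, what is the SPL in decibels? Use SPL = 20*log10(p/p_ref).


p / p_ref = 18.375 / 2e-5 = 918750
SPL = 20 * log10(918750) = 119.26 dB


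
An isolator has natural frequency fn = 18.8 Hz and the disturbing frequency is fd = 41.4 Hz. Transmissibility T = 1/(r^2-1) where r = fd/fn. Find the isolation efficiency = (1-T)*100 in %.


r = 41.4 / 18.8 = 2.20213
r^2 - 1 = 2.20213^2 - 1 = 3.84938
T = 1/3.84938 = 0.259782
Efficiency = (1 - 0.259782)*100 = 74.022 %


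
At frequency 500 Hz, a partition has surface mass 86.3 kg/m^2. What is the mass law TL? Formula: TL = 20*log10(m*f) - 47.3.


m * f = 86.3 * 500 = 43150
20*log10(43150) = 92.6996 dB
TL = 92.6996 - 47.3 = 45.4 dB


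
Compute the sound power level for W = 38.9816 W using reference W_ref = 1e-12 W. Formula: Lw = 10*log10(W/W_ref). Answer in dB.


W / W_ref = 38.9816 / 1e-12 = 3.89816e+13
Lw = 10 * log10(3.89816e+13) = 135.91 dB


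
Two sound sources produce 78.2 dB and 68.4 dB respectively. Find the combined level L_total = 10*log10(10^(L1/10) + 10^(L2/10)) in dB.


10^(78.2/10) = 6.60693e+07
10^(68.4/10) = 6.91831e+06
Sum = 6.60693e+07 + 6.91831e+06 = 7.29876e+07
L_total = 10*log10(7.29876e+07) = 78.632 dB


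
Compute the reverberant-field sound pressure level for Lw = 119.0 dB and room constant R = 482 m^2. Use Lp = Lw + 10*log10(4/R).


4/R = 4/482 = 0.00829876
Lp = 119.0 + 10*log10(0.00829876) = 98.19 dB


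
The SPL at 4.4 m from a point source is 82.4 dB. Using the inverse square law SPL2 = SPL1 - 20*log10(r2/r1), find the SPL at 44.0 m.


r2/r1 = 44.0/4.4 = 10
Correction = 20*log10(10) = 20 dB
SPL2 = 82.4 - 20 = 62.4 dB


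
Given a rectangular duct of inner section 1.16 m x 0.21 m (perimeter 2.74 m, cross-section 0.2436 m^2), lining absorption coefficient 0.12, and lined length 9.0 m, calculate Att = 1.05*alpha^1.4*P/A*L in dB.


alpha^1.4 = 0.12^1.4 = 0.0513871
Attenuation rate = 1.05 * alpha^1.4 * P / A
= 1.05 * 0.0513871 * 2.74 / 0.2436 = 0.606899 dB/m
Total Att = 0.606899 * 9.0 = 5.4621 dB


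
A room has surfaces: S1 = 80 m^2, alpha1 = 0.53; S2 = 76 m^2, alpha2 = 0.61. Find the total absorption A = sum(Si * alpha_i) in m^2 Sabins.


80 * 0.53 = 42.4
76 * 0.61 = 46.36
A_total = 42.4 + 46.36 = 88.76 m^2


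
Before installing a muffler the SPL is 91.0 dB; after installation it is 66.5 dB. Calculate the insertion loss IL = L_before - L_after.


Insertion loss = SPL without muffler - SPL with muffler
IL = 91.0 - 66.5 = 24.5 dB


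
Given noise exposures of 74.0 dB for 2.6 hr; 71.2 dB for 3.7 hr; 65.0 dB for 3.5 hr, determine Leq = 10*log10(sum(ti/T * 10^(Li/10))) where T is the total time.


T_total = 2.6 + 3.7 + 3.5 = 9.8 hr
(2.6/9.8) * 10^(74.0/10) = 6.66419e+06
(3.7/9.8) * 10^(71.2/10) = 4.97709e+06
(3.5/9.8) * 10^(65.0/10) = 1.12938e+06
Sum = 6.66419e+06 + 4.97709e+06 + 1.12938e+06 = 1.27707e+07
Leq = 10*log10(1.27707e+07) = 71.062 dB


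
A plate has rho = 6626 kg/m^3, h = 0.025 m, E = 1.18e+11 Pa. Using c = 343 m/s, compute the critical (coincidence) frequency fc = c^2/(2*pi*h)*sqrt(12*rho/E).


12*rho/E = 12*6626/1.18e+11 = 6.73831e-07
sqrt(12*rho/E) = sqrt(6.73831e-07) = 0.000820872
c^2/(2*pi*h) = 343^2/(2*pi*0.025) = 748977
fc = 748977 * 0.000820872 = 614.81 Hz


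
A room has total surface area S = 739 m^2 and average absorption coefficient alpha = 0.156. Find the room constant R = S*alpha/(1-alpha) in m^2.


R = 739 * 0.156 / (1 - 0.156) = 136.59 m^2


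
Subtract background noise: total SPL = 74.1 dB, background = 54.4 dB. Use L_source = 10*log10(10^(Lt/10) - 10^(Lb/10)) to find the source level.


10^(74.1/10) = 2.5704e+07
10^(54.4/10) = 275423
Difference = 2.5704e+07 - 275423 = 2.54286e+07
L_source = 10*log10(2.54286e+07) = 74.053 dB


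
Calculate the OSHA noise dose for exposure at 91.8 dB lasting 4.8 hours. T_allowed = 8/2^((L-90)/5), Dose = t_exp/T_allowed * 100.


T_allowed = 8 / 2^((91.8 - 90)/5) = 6.23332 hr
Dose = 4.8 / 6.23332 * 100 = 77.006 %


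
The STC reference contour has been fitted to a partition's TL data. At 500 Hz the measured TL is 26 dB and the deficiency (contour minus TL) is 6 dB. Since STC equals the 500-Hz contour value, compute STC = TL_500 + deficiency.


By ASTM E413, STC = value of the fitted reference contour at 500 Hz.
Contour value at 500 Hz = TL_500 + deficiency = 26 + 6 = 32
STC = 32


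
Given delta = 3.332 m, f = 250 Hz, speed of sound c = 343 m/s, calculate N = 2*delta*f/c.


N = 2*delta*f/c = 2*delta/lambda, where lambda = c/f
lambda = 343 / 250 = 1.372 m
N = 2 * 3.332 / 1.372 = 4.8571


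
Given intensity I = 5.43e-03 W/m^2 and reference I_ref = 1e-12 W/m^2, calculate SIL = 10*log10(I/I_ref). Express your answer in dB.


I / I_ref = 5.43e-03 / 1e-12 = 5.43e+09
SIL = 10 * log10(5.43e+09) = 97.348 dB


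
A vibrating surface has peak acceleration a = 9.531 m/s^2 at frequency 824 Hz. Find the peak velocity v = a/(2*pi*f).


omega = 2*pi*f = 2*pi*824 = 5177.34 rad/s
v = a / omega = 9.531 / 5177.34 = 0.0018409 m/s


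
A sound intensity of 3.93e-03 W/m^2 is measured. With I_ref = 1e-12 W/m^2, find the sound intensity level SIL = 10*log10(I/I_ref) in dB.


I / I_ref = 3.93e-03 / 1e-12 = 3.93e+09
SIL = 10 * log10(3.93e+09) = 95.944 dB


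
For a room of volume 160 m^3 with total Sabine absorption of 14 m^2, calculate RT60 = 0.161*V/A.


RT60 = 0.161 * 160 / 14 = 1.84 s


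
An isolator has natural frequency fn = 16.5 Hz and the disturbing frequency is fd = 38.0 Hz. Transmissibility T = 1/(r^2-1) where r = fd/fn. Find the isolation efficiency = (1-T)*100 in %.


r = 38.0 / 16.5 = 2.30303
r^2 - 1 = 2.30303^2 - 1 = 4.30395
T = 1/4.30395 = 0.232345
Efficiency = (1 - 0.232345)*100 = 76.766 %


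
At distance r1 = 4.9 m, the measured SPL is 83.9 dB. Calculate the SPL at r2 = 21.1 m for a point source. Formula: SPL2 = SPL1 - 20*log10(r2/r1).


r2/r1 = 21.1/4.9 = 4.30612
Correction = 20*log10(4.30612) = 12.6817 dB
SPL2 = 83.9 - 12.6817 = 71.218 dB


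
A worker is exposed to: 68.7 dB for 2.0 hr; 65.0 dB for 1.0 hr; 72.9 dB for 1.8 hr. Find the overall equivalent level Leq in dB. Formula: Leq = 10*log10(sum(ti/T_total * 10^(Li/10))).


T_total = 2.0 + 1.0 + 1.8 = 4.8 hr
(2.0/4.8) * 10^(68.7/10) = 3.08879e+06
(1.0/4.8) * 10^(65.0/10) = 658808
(1.8/4.8) * 10^(72.9/10) = 7.31192e+06
Sum = 3.08879e+06 + 658808 + 7.31192e+06 = 1.10595e+07
Leq = 10*log10(1.10595e+07) = 70.437 dB


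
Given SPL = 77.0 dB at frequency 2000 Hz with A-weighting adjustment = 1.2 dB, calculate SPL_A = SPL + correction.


A-weighting table: 2000 Hz -> 1.2 dB correction
SPL_A = SPL + correction = 77.0 + (1.2) = 78.2 dBA


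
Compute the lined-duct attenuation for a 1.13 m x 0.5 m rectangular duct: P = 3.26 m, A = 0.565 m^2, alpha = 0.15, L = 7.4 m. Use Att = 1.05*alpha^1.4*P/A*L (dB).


alpha^1.4 = 0.15^1.4 = 0.0702308
Attenuation rate = 1.05 * alpha^1.4 * P / A
= 1.05 * 0.0702308 * 3.26 / 0.565 = 0.425487 dB/m
Total Att = 0.425487 * 7.4 = 3.1486 dB


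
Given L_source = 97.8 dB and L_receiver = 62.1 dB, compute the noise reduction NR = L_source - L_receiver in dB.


NR = L_source - L_receiver (difference between source and receiving room levels)
NR = 97.8 - 62.1 = 35.7 dB


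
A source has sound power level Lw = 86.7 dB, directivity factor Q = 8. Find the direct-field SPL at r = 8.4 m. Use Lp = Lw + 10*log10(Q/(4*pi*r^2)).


4*pi*r^2 = 4*pi*8.4^2 = 886.683 m^2
Q / (4*pi*r^2) = 8 / 886.683 = 0.00902239
Lp = 86.7 + 10*log10(0.00902239) = 66.253 dB


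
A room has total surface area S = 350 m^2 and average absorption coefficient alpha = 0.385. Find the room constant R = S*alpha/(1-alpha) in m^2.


R = 350 * 0.385 / (1 - 0.385) = 219.11 m^2


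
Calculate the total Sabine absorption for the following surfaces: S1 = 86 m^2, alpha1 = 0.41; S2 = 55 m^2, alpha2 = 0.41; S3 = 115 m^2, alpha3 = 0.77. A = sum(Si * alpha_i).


86 * 0.41 = 35.26
55 * 0.41 = 22.55
115 * 0.77 = 88.55
A_total = 35.26 + 22.55 + 88.55 = 146.36 m^2


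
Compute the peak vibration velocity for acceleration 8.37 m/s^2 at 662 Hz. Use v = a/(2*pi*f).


omega = 2*pi*f = 2*pi*662 = 4159.47 rad/s
v = a / omega = 8.37 / 4159.47 = 0.0020123 m/s


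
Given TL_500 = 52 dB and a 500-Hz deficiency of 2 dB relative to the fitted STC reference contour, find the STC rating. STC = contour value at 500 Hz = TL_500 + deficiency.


By ASTM E413, STC = value of the fitted reference contour at 500 Hz.
Contour value at 500 Hz = TL_500 + deficiency = 52 + 2 = 54
STC = 54


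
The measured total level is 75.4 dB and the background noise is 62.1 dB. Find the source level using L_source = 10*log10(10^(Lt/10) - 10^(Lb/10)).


10^(75.4/10) = 3.46737e+07
10^(62.1/10) = 1.62181e+06
Difference = 3.46737e+07 - 1.62181e+06 = 3.30519e+07
L_source = 10*log10(3.30519e+07) = 75.192 dB


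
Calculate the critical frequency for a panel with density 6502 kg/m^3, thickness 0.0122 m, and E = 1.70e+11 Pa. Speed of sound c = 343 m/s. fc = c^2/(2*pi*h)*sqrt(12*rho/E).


12*rho/E = 12*6502/1.70e+11 = 4.58965e-07
sqrt(12*rho/E) = sqrt(4.58965e-07) = 0.00067747
c^2/(2*pi*h) = 343^2/(2*pi*0.0122) = 1.53479e+06
fc = 1.53479e+06 * 0.00067747 = 1039.8 Hz


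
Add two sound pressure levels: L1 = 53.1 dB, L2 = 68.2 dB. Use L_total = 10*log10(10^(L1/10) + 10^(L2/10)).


10^(53.1/10) = 204174
10^(68.2/10) = 6.60693e+06
Sum = 204174 + 6.60693e+06 = 6.8111e+06
L_total = 10*log10(6.8111e+06) = 68.332 dB


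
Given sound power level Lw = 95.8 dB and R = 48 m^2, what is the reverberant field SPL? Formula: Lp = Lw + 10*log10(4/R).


4/R = 4/48 = 0.0833333
Lp = 95.8 + 10*log10(0.0833333) = 85.008 dB


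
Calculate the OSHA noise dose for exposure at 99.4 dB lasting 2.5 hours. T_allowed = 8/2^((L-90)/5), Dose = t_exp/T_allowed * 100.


T_allowed = 8 / 2^((99.4 - 90)/5) = 2.17347 hr
Dose = 2.5 / 2.17347 * 100 = 115.02 %


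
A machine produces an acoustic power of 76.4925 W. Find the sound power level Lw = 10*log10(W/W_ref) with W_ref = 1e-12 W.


W / W_ref = 76.4925 / 1e-12 = 7.64925e+13
Lw = 10 * log10(7.64925e+13) = 138.84 dB


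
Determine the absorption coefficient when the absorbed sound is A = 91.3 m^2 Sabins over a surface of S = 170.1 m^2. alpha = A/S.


Absorption coefficient = absorbed power / incident power
alpha = A / S = 91.3 / 170.1 = 0.53674


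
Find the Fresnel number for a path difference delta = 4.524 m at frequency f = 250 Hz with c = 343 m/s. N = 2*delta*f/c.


N = 2*delta*f/c = 2*delta/lambda, where lambda = c/f
lambda = 343 / 250 = 1.372 m
N = 2 * 4.524 / 1.372 = 6.5948


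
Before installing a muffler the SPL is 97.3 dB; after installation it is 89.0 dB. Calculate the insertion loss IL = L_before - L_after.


Insertion loss = SPL without muffler - SPL with muffler
IL = 97.3 - 89.0 = 8.3 dB


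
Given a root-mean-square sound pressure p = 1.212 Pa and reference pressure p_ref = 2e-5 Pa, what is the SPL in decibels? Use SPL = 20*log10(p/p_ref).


p / p_ref = 1.212 / 2e-5 = 60600
SPL = 20 * log10(60600) = 95.649 dB


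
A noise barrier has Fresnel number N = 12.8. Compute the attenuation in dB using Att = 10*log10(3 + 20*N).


3 + 20*N = 3 + 20*12.8 = 259
Att = 10*log10(259) = 24.133 dB


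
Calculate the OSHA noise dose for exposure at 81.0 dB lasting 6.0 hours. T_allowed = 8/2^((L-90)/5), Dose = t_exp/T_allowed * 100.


T_allowed = 8 / 2^((81.0 - 90)/5) = 27.8576 hr
Dose = 6.0 / 27.8576 * 100 = 21.538 %


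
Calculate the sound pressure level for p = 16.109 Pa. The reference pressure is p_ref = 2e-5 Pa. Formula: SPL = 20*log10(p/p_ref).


p / p_ref = 16.109 / 2e-5 = 805450
SPL = 20 * log10(805450) = 118.12 dB


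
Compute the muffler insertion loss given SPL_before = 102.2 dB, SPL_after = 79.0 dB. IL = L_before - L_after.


Insertion loss = SPL without muffler - SPL with muffler
IL = 102.2 - 79.0 = 23.2 dB


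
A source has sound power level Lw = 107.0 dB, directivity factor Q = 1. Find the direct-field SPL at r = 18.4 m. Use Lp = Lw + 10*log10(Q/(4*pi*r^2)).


4*pi*r^2 = 4*pi*18.4^2 = 4254.47 m^2
Q / (4*pi*r^2) = 1 / 4254.47 = 0.000235047
Lp = 107.0 + 10*log10(0.000235047) = 70.712 dB


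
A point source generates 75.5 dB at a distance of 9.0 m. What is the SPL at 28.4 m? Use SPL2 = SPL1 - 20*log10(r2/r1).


r2/r1 = 28.4/9.0 = 3.15556
Correction = 20*log10(3.15556) = 9.98153 dB
SPL2 = 75.5 - 9.98153 = 65.518 dB


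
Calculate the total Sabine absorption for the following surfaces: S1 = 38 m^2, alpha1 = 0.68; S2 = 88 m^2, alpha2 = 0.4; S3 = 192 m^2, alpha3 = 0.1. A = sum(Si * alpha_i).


38 * 0.68 = 25.84
88 * 0.4 = 35.2
192 * 0.1 = 19.2
A_total = 25.84 + 35.2 + 19.2 = 80.24 m^2


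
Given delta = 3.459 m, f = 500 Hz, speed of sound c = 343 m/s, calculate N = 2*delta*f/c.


N = 2*delta*f/c = 2*delta/lambda, where lambda = c/f
lambda = 343 / 500 = 0.686 m
N = 2 * 3.459 / 0.686 = 10.085


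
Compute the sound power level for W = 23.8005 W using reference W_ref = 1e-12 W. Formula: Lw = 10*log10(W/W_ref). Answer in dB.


W / W_ref = 23.8005 / 1e-12 = 2.38005e+13
Lw = 10 * log10(2.38005e+13) = 133.77 dB


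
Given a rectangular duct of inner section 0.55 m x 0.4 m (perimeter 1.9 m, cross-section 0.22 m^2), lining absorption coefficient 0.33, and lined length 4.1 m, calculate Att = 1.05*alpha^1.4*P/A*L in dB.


alpha^1.4 = 0.33^1.4 = 0.211797
Attenuation rate = 1.05 * alpha^1.4 * P / A
= 1.05 * 0.211797 * 1.9 / 0.22 = 1.92061 dB/m
Total Att = 1.92061 * 4.1 = 7.8745 dB


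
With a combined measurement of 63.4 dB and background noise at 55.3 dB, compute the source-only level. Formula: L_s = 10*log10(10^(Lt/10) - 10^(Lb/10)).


10^(63.4/10) = 2.18776e+06
10^(55.3/10) = 338844
Difference = 2.18776e+06 - 338844 = 1.84892e+06
L_source = 10*log10(1.84892e+06) = 62.669 dB


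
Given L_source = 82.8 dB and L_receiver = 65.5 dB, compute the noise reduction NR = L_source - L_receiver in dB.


NR = L_source - L_receiver (difference between source and receiving room levels)
NR = 82.8 - 65.5 = 17.3 dB


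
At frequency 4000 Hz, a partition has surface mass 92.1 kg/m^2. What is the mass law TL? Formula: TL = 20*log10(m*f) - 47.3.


m * f = 92.1 * 4000 = 368400
20*log10(368400) = 111.326 dB
TL = 111.326 - 47.3 = 64.026 dB


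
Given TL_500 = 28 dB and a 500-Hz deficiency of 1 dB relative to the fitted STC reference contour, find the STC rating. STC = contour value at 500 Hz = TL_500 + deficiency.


By ASTM E413, STC = value of the fitted reference contour at 500 Hz.
Contour value at 500 Hz = TL_500 + deficiency = 28 + 1 = 29
STC = 29


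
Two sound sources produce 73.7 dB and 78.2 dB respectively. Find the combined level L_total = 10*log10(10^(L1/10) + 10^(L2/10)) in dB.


10^(73.7/10) = 2.34423e+07
10^(78.2/10) = 6.60693e+07
Sum = 2.34423e+07 + 6.60693e+07 = 8.95116e+07
L_total = 10*log10(8.95116e+07) = 79.519 dB


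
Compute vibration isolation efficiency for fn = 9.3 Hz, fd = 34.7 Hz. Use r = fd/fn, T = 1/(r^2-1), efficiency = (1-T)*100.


r = 34.7 / 9.3 = 3.73118
r^2 - 1 = 3.73118^2 - 1 = 12.9217
T = 1/12.9217 = 0.0773892
Efficiency = (1 - 0.0773892)*100 = 92.261 %


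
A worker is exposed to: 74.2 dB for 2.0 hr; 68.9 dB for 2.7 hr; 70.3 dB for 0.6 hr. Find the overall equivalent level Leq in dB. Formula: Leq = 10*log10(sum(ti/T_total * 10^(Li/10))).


T_total = 2.0 + 2.7 + 0.6 = 5.3 hr
(2.0/5.3) * 10^(74.2/10) = 9.92554e+06
(2.7/5.3) * 10^(68.9/10) = 3.95447e+06
(0.6/5.3) * 10^(70.3/10) = 1.21304e+06
Sum = 9.92554e+06 + 3.95447e+06 + 1.21304e+06 = 1.5093e+07
Leq = 10*log10(1.5093e+07) = 71.788 dB


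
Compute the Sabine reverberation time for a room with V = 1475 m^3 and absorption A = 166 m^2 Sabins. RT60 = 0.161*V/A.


RT60 = 0.161 * 1475 / 166 = 1.4306 s


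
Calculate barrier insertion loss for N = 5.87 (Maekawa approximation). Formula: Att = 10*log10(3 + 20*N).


3 + 20*N = 3 + 20*5.87 = 120.4
Att = 10*log10(120.4) = 20.806 dB


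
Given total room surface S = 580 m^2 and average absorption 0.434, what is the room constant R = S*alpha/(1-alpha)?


R = 580 * 0.434 / (1 - 0.434) = 444.73 m^2


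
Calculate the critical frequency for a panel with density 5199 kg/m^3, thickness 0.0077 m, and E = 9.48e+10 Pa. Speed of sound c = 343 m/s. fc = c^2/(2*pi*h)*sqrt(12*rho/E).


12*rho/E = 12*5199/9.48e+10 = 6.58101e-07
sqrt(12*rho/E) = sqrt(6.58101e-07) = 0.000811234
c^2/(2*pi*h) = 343^2/(2*pi*0.0077) = 2.43174e+06
fc = 2.43174e+06 * 0.000811234 = 1972.7 Hz


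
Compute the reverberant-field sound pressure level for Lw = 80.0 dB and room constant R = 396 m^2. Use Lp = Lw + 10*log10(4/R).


4/R = 4/396 = 0.010101
Lp = 80.0 + 10*log10(0.010101) = 60.044 dB


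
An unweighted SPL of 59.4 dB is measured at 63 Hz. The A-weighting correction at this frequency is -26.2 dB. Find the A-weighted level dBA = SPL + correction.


A-weighting table: 63 Hz -> -26.2 dB correction
SPL_A = SPL + correction = 59.4 + (-26.2) = 33.2 dBA


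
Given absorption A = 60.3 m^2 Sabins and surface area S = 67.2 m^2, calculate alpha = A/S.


Absorption coefficient = absorbed power / incident power
alpha = A / S = 60.3 / 67.2 = 0.89732


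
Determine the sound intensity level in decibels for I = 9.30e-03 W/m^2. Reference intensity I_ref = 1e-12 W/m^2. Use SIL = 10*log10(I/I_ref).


I / I_ref = 9.30e-03 / 1e-12 = 9.3e+09
SIL = 10 * log10(9.3e+09) = 99.685 dB


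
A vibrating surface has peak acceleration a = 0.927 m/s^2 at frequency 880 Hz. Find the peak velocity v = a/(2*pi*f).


omega = 2*pi*f = 2*pi*880 = 5529.2 rad/s
v = a / omega = 0.927 / 5529.2 = 0.00016766 m/s


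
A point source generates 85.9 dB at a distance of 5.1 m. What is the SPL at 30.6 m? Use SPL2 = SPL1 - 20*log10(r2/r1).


r2/r1 = 30.6/5.1 = 6
Correction = 20*log10(6) = 15.563 dB
SPL2 = 85.9 - 15.563 = 70.337 dB


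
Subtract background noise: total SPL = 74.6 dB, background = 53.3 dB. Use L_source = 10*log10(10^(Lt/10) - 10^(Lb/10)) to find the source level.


10^(74.6/10) = 2.88403e+07
10^(53.3/10) = 213796
Difference = 2.88403e+07 - 213796 = 2.86265e+07
L_source = 10*log10(2.86265e+07) = 74.568 dB


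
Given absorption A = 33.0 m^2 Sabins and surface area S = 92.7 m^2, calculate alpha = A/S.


Absorption coefficient = absorbed power / incident power
alpha = A / S = 33.0 / 92.7 = 0.35599


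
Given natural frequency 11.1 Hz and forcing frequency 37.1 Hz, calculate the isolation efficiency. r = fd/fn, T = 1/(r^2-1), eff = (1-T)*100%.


r = 37.1 / 11.1 = 3.34234
r^2 - 1 = 3.34234^2 - 1 = 10.1712
T = 1/10.1712 = 0.0983168
Efficiency = (1 - 0.0983168)*100 = 90.168 %


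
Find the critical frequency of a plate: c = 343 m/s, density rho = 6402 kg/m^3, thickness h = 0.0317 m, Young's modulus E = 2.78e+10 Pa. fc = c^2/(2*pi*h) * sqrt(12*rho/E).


12*rho/E = 12*6402/2.78e+10 = 2.76345e-06
sqrt(12*rho/E) = sqrt(2.76345e-06) = 0.00166236
c^2/(2*pi*h) = 343^2/(2*pi*0.0317) = 590676
fc = 590676 * 0.00166236 = 981.92 Hz


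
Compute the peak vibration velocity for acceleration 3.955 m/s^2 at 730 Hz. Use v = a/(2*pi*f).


omega = 2*pi*f = 2*pi*730 = 4586.73 rad/s
v = a / omega = 3.955 / 4586.73 = 0.00086227 m/s


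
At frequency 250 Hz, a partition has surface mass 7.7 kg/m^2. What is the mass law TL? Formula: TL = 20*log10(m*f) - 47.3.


m * f = 7.7 * 250 = 1925
20*log10(1925) = 65.6886 dB
TL = 65.6886 - 47.3 = 18.389 dB


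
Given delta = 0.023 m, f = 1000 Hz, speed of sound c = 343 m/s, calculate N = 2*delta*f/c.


N = 2*delta*f/c = 2*delta/lambda, where lambda = c/f
lambda = 343 / 1000 = 0.343 m
N = 2 * 0.023 / 0.343 = 0.13411


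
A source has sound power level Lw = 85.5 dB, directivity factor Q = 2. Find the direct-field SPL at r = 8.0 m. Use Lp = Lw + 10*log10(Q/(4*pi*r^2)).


4*pi*r^2 = 4*pi*8.0^2 = 804.248 m^2
Q / (4*pi*r^2) = 2 / 804.248 = 0.0024868
Lp = 85.5 + 10*log10(0.0024868) = 59.456 dB


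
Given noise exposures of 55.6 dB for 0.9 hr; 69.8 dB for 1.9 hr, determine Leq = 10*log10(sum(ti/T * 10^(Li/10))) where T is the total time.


T_total = 0.9 + 1.9 = 2.8 hr
(0.9/2.8) * 10^(55.6/10) = 116704
(1.9/2.8) * 10^(69.8/10) = 6.48031e+06
Sum = 116704 + 6.48031e+06 = 6.59701e+06
Leq = 10*log10(6.59701e+06) = 68.193 dB


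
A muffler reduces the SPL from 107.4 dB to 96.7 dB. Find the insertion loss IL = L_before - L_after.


Insertion loss = SPL without muffler - SPL with muffler
IL = 107.4 - 96.7 = 10.7 dB


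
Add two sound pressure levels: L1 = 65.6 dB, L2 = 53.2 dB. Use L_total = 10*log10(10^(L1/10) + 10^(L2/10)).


10^(65.6/10) = 3.63078e+06
10^(53.2/10) = 208930
Sum = 3.63078e+06 + 208930 = 3.83971e+06
L_total = 10*log10(3.83971e+06) = 65.843 dB


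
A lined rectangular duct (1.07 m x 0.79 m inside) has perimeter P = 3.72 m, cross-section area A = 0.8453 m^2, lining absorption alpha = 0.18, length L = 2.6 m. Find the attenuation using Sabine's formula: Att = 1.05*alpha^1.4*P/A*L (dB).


alpha^1.4 = 0.18^1.4 = 0.0906529
Attenuation rate = 1.05 * alpha^1.4 * P / A
= 1.05 * 0.0906529 * 3.72 / 0.8453 = 0.418893 dB/m
Total Att = 0.418893 * 2.6 = 1.0891 dB


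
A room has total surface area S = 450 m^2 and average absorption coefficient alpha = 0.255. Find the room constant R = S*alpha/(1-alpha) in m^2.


R = 450 * 0.255 / (1 - 0.255) = 154.03 m^2


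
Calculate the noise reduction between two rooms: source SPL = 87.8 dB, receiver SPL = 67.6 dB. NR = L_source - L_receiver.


NR = L_source - L_receiver (difference between source and receiving room levels)
NR = 87.8 - 67.6 = 20.2 dB


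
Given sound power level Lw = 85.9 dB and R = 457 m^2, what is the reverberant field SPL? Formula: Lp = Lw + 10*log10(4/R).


4/R = 4/457 = 0.00875274
Lp = 85.9 + 10*log10(0.00875274) = 65.321 dB


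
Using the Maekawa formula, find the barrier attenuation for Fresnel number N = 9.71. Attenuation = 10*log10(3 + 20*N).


3 + 20*N = 3 + 20*9.71 = 197.2
Att = 10*log10(197.2) = 22.949 dB


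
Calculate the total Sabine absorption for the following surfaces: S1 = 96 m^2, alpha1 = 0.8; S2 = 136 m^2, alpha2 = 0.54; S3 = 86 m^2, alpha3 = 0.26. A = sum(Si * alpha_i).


96 * 0.8 = 76.8
136 * 0.54 = 73.44
86 * 0.26 = 22.36
A_total = 76.8 + 73.44 + 22.36 = 172.6 m^2


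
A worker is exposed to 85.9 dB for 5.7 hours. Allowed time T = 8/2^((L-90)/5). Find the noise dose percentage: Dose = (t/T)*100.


T_allowed = 8 / 2^((85.9 - 90)/5) = 14.1232 hr
Dose = 5.7 / 14.1232 * 100 = 40.359 %


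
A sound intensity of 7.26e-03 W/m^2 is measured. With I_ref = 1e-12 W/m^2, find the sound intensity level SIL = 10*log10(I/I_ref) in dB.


I / I_ref = 7.26e-03 / 1e-12 = 7.26e+09
SIL = 10 * log10(7.26e+09) = 98.609 dB


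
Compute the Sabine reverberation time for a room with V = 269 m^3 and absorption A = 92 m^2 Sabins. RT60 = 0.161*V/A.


RT60 = 0.161 * 269 / 92 = 0.47075 s


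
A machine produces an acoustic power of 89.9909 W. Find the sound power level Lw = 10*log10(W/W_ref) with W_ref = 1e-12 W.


W / W_ref = 89.9909 / 1e-12 = 8.99909e+13
Lw = 10 * log10(8.99909e+13) = 139.54 dB


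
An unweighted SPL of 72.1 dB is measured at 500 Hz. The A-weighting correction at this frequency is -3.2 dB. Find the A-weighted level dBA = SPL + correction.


A-weighting table: 500 Hz -> -3.2 dB correction
SPL_A = SPL + correction = 72.1 + (-3.2) = 68.9 dBA


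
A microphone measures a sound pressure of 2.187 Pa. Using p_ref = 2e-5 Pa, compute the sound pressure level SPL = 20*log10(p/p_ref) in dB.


p / p_ref = 2.187 / 2e-5 = 109350
SPL = 20 * log10(109350) = 100.78 dB


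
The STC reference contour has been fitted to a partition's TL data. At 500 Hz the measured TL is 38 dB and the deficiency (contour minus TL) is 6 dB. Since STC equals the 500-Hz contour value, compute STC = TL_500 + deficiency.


By ASTM E413, STC = value of the fitted reference contour at 500 Hz.
Contour value at 500 Hz = TL_500 + deficiency = 38 + 6 = 44
STC = 44


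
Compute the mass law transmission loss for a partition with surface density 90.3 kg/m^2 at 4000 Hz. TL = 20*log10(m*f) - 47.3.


m * f = 90.3 * 4000 = 361200
20*log10(361200) = 111.155 dB
TL = 111.155 - 47.3 = 63.855 dB


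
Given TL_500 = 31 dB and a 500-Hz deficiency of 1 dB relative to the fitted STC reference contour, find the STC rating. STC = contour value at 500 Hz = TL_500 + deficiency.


By ASTM E413, STC = value of the fitted reference contour at 500 Hz.
Contour value at 500 Hz = TL_500 + deficiency = 31 + 1 = 32
STC = 32


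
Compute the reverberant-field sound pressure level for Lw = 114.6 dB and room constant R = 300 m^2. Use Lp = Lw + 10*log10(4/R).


4/R = 4/300 = 0.0133333
Lp = 114.6 + 10*log10(0.0133333) = 95.849 dB


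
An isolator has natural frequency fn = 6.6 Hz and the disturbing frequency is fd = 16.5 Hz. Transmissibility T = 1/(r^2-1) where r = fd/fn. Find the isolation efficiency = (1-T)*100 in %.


r = 16.5 / 6.6 = 2.5
r^2 - 1 = 2.5^2 - 1 = 5.25
T = 1/5.25 = 0.190476
Efficiency = (1 - 0.190476)*100 = 80.952 %


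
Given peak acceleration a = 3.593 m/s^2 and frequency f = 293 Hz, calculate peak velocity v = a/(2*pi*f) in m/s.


omega = 2*pi*f = 2*pi*293 = 1840.97 rad/s
v = a / omega = 3.593 / 1840.97 = 0.0019517 m/s


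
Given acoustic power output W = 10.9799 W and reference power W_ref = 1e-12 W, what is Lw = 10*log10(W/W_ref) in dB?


W / W_ref = 10.9799 / 1e-12 = 1.09799e+13
Lw = 10 * log10(1.09799e+13) = 130.41 dB


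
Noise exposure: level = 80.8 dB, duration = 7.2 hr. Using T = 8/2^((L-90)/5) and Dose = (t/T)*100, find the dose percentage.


T_allowed = 8 / 2^((80.8 - 90)/5) = 28.6408 hr
Dose = 7.2 / 28.6408 * 100 = 25.139 %


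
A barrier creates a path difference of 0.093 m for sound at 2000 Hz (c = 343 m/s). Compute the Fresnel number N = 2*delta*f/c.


N = 2*delta*f/c = 2*delta/lambda, where lambda = c/f
lambda = 343 / 2000 = 0.1715 m
N = 2 * 0.093 / 0.1715 = 1.0845


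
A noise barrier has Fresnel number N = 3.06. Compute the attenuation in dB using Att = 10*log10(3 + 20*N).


3 + 20*N = 3 + 20*3.06 = 64.2
Att = 10*log10(64.2) = 18.075 dB


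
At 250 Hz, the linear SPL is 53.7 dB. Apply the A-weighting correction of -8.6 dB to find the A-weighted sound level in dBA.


A-weighting table: 250 Hz -> -8.6 dB correction
SPL_A = SPL + correction = 53.7 + (-8.6) = 45.1 dBA


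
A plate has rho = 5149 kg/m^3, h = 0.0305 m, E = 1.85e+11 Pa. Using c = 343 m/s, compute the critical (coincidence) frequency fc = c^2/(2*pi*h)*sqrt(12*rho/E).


12*rho/E = 12*5149/1.85e+11 = 3.33989e-07
sqrt(12*rho/E) = sqrt(3.33989e-07) = 0.000577918
c^2/(2*pi*h) = 343^2/(2*pi*0.0305) = 613915
fc = 613915 * 0.000577918 = 354.79 Hz


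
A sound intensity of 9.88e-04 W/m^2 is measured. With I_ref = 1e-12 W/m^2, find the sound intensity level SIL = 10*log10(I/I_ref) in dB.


I / I_ref = 9.88e-04 / 1e-12 = 9.88e+08
SIL = 10 * log10(9.88e+08) = 89.948 dB


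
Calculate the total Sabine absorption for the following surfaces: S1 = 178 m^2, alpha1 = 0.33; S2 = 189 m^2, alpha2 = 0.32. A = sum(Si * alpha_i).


178 * 0.33 = 58.74
189 * 0.32 = 60.48
A_total = 58.74 + 60.48 = 119.22 m^2


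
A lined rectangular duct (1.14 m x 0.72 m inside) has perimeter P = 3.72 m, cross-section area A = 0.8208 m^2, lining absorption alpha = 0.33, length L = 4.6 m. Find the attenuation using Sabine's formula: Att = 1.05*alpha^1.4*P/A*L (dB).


alpha^1.4 = 0.33^1.4 = 0.211797
Attenuation rate = 1.05 * alpha^1.4 * P / A
= 1.05 * 0.211797 * 3.72 / 0.8208 = 1.00789 dB/m
Total Att = 1.00789 * 4.6 = 4.6363 dB
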